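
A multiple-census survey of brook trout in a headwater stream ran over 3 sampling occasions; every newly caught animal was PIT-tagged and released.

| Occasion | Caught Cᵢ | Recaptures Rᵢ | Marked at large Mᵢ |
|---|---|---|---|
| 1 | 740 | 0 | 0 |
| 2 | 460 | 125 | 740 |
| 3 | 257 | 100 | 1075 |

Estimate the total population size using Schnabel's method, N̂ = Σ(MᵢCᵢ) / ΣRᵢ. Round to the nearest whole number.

Σ MᵢCᵢ = 0·740 + 740·460 + 1075·257 = 0 + 340400 + 276275 = 616675
Σ Rᵢ = 0 + 125 + 100 = 225
N̂ = 616675 / 225 ≈ 2740.8 → 2741

N ≈ 2741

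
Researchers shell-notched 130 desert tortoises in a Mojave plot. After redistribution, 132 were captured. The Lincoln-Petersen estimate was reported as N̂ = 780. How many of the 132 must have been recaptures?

From N = M·C/R: R = M·C / N = 130·132 / 780 = 17160 / 780 = 22.

R = 22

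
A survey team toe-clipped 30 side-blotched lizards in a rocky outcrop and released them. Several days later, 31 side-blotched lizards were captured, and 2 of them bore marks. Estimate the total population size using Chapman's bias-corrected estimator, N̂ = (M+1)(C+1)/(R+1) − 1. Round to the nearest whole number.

N̂ = (30+1)(31+1)/(2+1) − 1 = 31·32/3 − 1
= 992/3 − 1 ≈ 330.7 − 1 ≈ 329.7 → 330

N ≈ 330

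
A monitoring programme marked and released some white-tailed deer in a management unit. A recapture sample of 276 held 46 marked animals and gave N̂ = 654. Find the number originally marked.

M = 109

From N = M·C/R: M = N·R / C = 654·46 / 276 = 30084 / 276 = 109.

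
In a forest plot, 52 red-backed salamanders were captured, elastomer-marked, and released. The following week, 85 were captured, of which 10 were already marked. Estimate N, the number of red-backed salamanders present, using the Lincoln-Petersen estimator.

N = 442

N = (52 × 85) / 10 = 4420 / 10 = 442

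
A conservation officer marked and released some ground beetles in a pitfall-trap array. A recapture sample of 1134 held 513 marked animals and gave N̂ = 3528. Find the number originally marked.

From N = M·C/R: M = N·R / C = 3528·513 / 1134 = 1809864 / 1134 = 1596.

M = 1596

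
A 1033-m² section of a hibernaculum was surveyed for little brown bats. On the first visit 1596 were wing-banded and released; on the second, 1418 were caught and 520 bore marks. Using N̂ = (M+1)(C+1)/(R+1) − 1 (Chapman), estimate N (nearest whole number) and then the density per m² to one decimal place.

density ≈ 4.2 little brown bats per m²

N̂ = 1597·1419/521 − 1 = 2266143/521 − 1 ≈ 4348.6 → 4349
Density = N̂ / area = 4349 / 1033 ≈ 4.21 → 4.2 per m²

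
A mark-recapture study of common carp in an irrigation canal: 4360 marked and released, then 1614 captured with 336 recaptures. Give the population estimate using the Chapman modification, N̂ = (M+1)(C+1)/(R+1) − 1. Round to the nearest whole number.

N ≈ 20,898

N̂ = (4360+1)(1614+1)/(336+1) − 1 = 4361·1615/337 − 1
= 7043015/337 − 1 ≈ 20899.2 − 1 ≈ 20898.2 → 20898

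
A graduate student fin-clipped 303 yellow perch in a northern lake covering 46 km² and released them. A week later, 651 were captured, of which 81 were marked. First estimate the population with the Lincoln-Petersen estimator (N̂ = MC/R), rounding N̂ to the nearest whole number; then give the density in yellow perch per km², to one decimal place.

N̂ = 303·651/81 = 197253/81 ≈ 2435.2 → 2435
Density = N̂ / area = 2435 / 46 ≈ 52.93 → 52.9 per km²

density ≈ 52.9 yellow perch per km²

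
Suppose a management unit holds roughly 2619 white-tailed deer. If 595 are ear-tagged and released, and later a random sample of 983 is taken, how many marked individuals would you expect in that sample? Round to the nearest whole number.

expected recaptures ≈ 223

The marked fraction of the population is 595/2619, so in a sample of 983 expect C·(M/N) marked.
E[R] = 595 × 983 / 2619 = 584885 / 2619 ≈ 223.3 → 223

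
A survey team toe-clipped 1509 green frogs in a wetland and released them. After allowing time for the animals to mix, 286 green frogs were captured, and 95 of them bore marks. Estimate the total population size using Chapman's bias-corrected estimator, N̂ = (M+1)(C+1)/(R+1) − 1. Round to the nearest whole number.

N ≈ 4513

N̂ = (1509+1)(286+1)/(95+1) − 1 = 1510·287/96 − 1
= 433370/96 − 1 ≈ 4514.3 − 1 ≈ 4513.3 → 4513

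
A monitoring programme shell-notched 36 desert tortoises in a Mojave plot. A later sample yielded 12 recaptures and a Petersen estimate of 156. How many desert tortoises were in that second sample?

From N = M·C/R: C = N·R / M = 156·12 / 36 = 1872 / 36 = 52.

C = 52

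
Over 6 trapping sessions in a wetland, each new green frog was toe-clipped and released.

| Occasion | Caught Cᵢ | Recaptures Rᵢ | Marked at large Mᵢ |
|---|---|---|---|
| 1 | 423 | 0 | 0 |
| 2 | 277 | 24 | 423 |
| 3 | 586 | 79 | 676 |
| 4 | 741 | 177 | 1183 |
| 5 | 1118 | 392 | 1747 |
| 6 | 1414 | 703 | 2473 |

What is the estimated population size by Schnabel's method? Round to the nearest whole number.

N ≈ 4974

Σ MᵢCᵢ = 0·423 + 423·277 + 676·586 + 1183·741 + 1747·1118 + 2473·1414 = 0 + 117171 + 396136 + 876603 + 1953146 + 3496822 = 6839878
Σ Rᵢ = 0 + 24 + 79 + 177 + 392 + 703 = 1375
N̂ = 6839878 / 1375 ≈ 4974.46 → 4974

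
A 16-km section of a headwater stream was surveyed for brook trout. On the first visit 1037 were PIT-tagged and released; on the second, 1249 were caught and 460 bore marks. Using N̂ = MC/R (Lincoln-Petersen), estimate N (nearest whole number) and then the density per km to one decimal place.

density ≈ 176.0 brook trout per km

N̂ = 1037·1249/460 = 1295213/460 ≈ 2815.7 → 2816
Density = N̂ / area = 2816 / 16 = 176.0 per km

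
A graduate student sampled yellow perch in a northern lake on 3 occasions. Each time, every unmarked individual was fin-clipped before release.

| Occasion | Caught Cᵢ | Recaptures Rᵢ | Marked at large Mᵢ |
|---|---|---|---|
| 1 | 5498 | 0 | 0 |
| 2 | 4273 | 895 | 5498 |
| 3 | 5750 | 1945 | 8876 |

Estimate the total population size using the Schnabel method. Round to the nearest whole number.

Σ MᵢCᵢ = 0·5498 + 5498·4273 + 8876·5750 = 0 + 23492954 + 51037000 = 74529954
Σ Rᵢ = 0 + 895 + 1945 = 2840
N̂ = 74529954 / 2840 ≈ 26242.9 → 26243

N ≈ 26,243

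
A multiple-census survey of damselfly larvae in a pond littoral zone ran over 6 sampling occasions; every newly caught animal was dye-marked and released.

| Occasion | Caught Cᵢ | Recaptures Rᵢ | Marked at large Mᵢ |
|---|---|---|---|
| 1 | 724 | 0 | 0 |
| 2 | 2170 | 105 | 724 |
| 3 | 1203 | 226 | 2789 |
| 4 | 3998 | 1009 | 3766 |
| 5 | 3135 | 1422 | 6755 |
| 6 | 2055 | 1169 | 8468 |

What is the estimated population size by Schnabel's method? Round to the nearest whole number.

N ≈ 14,897

Σ MᵢCᵢ = 0·724 + 724·2170 + 2789·1203 + 3766·3998 + 6755·3135 + 8468·2055 = 0 + 1571080 + 3355167 + 15056468 + 21176925 + 17401740 = 58561380
Σ Rᵢ = 0 + 105 + 226 + 1009 + 1422 + 1169 = 3931
N̂ = 58561380 / 3931 ≈ 14897.3 → 14897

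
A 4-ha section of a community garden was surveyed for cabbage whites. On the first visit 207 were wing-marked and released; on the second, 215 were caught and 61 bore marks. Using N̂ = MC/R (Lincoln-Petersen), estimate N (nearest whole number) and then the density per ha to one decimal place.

N̂ = 207·215/61 = 44505/61 ≈ 729.6 → 730
Density = N̂ / area = 730 / 4 ≈ 182.50 → 182.5 per ha

density ≈ 182.5 cabbage whites per ha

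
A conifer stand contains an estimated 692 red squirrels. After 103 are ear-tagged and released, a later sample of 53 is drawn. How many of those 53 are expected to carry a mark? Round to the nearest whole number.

expected recaptures ≈ 8

Expected recaptures E[R] = M·C / N.
E[R] = 103 × 53 / 692 = 5459 / 692 ≈ 7.9 → 8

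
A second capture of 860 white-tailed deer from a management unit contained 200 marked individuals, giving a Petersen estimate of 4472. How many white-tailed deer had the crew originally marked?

M = 1040

From N = M·C/R: M = N·R / C = 4472·200 / 860 = 894400 / 860 = 1040.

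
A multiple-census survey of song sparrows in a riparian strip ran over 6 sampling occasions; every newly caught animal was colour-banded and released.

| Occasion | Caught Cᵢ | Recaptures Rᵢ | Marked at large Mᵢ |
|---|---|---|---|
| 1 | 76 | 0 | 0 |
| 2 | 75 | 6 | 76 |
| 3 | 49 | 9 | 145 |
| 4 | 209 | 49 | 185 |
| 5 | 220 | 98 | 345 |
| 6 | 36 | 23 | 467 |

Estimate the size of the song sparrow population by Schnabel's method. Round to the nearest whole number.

N ≈ 779

Σ MᵢCᵢ = 0·76 + 76·75 + 145·49 + 185·209 + 345·220 + 467·36 = 0 + 5700 + 7105 + 38665 + 75900 + 16812 = 144182
Σ Rᵢ = 0 + 6 + 9 + 49 + 98 + 23 = 185
N̂ = 144182 / 185 ≈ 779.4 → 779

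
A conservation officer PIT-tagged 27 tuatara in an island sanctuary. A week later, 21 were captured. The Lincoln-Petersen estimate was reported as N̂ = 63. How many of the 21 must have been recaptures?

R = 9

From N = M·C/R: R = M·C / N = 27·21 / 63 = 567 / 63 = 9.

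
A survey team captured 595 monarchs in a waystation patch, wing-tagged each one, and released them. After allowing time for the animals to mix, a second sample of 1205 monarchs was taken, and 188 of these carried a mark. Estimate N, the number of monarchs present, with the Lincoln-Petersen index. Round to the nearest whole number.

N ≈ 3814

Lincoln-Petersen assumes M/N = R/C, so N = M·C / R.
N = (595 × 1205) / 188 = 716975 / 188 ≈ 3813.7 → 3814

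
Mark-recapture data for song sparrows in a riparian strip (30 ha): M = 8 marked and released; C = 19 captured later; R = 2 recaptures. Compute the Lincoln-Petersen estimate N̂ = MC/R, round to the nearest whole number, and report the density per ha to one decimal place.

density ≈ 2.5 song sparrows per ha

N̂ = 8·19/2 = 152/2 = 76
Density = N̂ / area = 76 / 30 ≈ 2.53 → 2.5 per ha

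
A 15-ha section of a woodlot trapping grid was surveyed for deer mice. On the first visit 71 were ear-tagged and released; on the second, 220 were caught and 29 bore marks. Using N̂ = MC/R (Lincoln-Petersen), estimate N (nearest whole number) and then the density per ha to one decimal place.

N̂ = 71·220/29 = 15620/29 ≈ 538.6 → 539
Density = N̂ / area = 539 / 15 ≈ 35.93 → 35.9 per ha

density ≈ 35.9 deer mice per ha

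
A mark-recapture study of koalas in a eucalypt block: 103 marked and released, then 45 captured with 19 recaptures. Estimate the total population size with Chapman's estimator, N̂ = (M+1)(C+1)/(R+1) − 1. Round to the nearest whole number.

N ≈ 238

N̂ = (103+1)(45+1)/(19+1) − 1 = 104·46/20 − 1
= 4784/20 − 1 ≈ 239.2 − 1 ≈ 238.2 → 238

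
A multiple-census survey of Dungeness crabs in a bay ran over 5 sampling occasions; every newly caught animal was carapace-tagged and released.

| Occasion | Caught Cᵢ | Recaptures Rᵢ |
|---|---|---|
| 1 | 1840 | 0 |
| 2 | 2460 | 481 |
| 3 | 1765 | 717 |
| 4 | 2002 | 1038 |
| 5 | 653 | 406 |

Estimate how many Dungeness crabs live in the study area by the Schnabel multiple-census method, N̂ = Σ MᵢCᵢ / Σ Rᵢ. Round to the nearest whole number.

Marked at large before each occasion: Mᵢ = Σⱼ<ᵢ (Cⱼ − Rⱼ) → M1=0, M2=1840, M3=3819, M4=4867, M5=5831
Σ MᵢCᵢ = 0·1840 + 1840·2460 + 3819·1765 + 4867·2002 + 5831·653 = 0 + 4526400 + 6740535 + 9743734 + 3807643 = 24818312
Σ Rᵢ = 0 + 481 + 717 + 1038 + 406 = 2642
N̂ = 24818312 / 2642 ≈ 9393.8 → 9394

N ≈ 9394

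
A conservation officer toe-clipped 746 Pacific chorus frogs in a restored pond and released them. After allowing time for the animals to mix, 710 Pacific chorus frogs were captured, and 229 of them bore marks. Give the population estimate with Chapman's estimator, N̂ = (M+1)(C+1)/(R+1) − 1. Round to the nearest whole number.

N̂ = (746+1)(710+1)/(229+1) − 1 = 747·711/230 − 1
= 531117/230 − 1 ≈ 2309.2 − 1 ≈ 2308.2 → 2308

N ≈ 2308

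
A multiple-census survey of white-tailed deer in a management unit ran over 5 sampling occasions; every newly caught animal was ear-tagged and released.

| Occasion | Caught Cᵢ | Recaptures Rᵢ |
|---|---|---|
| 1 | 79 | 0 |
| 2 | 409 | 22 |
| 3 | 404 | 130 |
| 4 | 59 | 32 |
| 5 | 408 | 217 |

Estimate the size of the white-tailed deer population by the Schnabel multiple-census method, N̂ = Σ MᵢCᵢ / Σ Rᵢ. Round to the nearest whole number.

N ≈ 1439

Marked at large before each occasion: Mᵢ = Σⱼ<ᵢ (Cⱼ − Rⱼ) → M1=0, M2=79, M3=466, M4=740, M5=767
Σ MᵢCᵢ = 0·79 + 79·409 + 466·404 + 740·59 + 767·408 = 0 + 32311 + 188264 + 43660 + 312936 = 577171
Σ Rᵢ = 0 + 22 + 130 + 32 + 217 = 401
N̂ = 577171 / 401 ≈ 1439.3 → 1439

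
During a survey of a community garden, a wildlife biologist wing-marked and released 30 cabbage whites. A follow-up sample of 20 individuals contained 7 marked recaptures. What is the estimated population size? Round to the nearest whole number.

The marked fraction in the recapture sample should equal the marked fraction in the population: 7/20 = 30/N.
N = (30 × 20) / 7 = 600 / 7 ≈ 85.7 → 86

N ≈ 86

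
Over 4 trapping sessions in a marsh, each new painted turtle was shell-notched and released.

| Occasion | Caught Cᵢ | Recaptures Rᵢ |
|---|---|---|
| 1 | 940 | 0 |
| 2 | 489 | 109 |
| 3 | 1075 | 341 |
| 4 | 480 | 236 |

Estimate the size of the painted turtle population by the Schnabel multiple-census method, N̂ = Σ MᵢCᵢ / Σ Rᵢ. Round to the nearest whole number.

N ≈ 4176

Marked at large before each occasion: Mᵢ = Σⱼ<ᵢ (Cⱼ − Rⱼ) → M1=0, M2=940, M3=1320, M4=2054
Σ MᵢCᵢ = 0·940 + 940·489 + 1320·1075 + 2054·480 = 0 + 459660 + 1419000 + 985920 = 2864580
Σ Rᵢ = 0 + 109 + 341 + 236 = 686
N̂ = 2864580 / 686 ≈ 4175.8 → 4176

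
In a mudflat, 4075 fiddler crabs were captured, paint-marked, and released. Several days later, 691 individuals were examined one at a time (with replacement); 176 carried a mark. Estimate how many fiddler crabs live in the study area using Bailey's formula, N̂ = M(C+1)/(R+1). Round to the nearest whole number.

N ≈ 15,932

N̂ = 4075·(691+1)/(176+1) = 4075·692/177 = 2819900/177 ≈ 15931.6 → 15932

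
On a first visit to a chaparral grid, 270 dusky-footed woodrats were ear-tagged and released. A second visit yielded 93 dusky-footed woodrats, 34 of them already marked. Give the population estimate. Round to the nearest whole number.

N ≈ 739

Lincoln-Petersen assumes M/N = R/C, so N = M·C / R.
N = (270 × 93) / 34 = 25110 / 34 ≈ 738.5 → 739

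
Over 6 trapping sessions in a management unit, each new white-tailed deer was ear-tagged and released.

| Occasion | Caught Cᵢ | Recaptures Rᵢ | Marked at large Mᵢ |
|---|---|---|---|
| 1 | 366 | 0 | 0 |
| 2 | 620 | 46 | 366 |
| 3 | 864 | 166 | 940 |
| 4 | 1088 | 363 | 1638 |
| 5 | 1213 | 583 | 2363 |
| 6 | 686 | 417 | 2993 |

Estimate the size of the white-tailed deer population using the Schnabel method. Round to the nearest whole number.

Σ MᵢCᵢ = 0·366 + 366·620 + 940·864 + 1638·1088 + 2363·1213 + 2993·686 = 0 + 226920 + 812160 + 1782144 + 2866319 + 2053198 = 7740741
Σ Rᵢ = 0 + 46 + 166 + 363 + 583 + 417 = 1575
N̂ = 7740741 / 1575 ≈ 4914.8 → 4915

N ≈ 4915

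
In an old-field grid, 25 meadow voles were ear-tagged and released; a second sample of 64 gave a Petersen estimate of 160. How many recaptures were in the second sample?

R = 10

From N = M·C/R: R = M·C / N = 25·64 / 160 = 1600 / 160 = 10.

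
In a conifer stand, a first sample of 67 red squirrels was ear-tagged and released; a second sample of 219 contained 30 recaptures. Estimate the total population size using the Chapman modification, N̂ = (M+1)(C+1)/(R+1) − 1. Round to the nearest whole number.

N ≈ 482

N̂ = (67+1)(219+1)/(30+1) − 1 = 68·220/31 − 1
= 14960/31 − 1 ≈ 482.6 − 1 ≈ 481.6 → 482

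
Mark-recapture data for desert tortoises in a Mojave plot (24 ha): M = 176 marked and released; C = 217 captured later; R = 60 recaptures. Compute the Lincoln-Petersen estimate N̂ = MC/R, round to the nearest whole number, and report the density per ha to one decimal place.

N̂ = 176·217/60 = 38192/60 ≈ 636.5 → 637
Density = N̂ / area = 637 / 24 ≈ 26.54 → 26.5 per ha

density ≈ 26.5 desert tortoises per ha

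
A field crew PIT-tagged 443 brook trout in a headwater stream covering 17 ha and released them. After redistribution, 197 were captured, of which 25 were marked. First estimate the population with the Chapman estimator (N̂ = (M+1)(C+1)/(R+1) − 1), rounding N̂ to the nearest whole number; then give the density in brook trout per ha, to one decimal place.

density ≈ 198.8 brook trout per ha

N̂ = 444·198/26 − 1 = 87912/26 − 1 ≈ 3380.2 → 3380
Density = N̂ / area = 3380 / 17 ≈ 198.82 → 198.8 per ha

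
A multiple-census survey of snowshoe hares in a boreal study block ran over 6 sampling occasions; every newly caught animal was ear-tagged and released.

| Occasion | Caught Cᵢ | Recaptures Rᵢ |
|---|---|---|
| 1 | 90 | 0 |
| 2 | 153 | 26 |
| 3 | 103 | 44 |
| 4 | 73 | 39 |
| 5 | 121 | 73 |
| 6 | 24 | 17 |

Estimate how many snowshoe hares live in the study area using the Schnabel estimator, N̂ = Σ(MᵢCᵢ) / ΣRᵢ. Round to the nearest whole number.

Marked at large before each occasion: Mᵢ = Σⱼ<ᵢ (Cⱼ − Rⱼ) → M1=0, M2=90, M3=217, M4=276, M5=310, M6=358
Σ MᵢCᵢ = 0·90 + 90·153 + 217·103 + 276·73 + 310·121 + 358·24 = 0 + 13770 + 22351 + 20148 + 37510 + 8592 = 102371
Σ Rᵢ = 0 + 26 + 44 + 39 + 73 + 17 = 199
N̂ = 102371 / 199 ≈ 514.4 → 514

N ≈ 514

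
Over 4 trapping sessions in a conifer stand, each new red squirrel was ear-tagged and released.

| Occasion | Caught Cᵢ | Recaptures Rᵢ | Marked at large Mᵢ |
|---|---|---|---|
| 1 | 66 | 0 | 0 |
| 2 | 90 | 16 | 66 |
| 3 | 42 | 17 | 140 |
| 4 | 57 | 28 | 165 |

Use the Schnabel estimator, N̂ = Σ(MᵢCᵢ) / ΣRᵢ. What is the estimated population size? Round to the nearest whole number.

N ≈ 348

Σ MᵢCᵢ = 0·66 + 66·90 + 140·42 + 165·57 = 0 + 5940 + 5880 + 9405 = 21225
Σ Rᵢ = 0 + 16 + 17 + 28 = 61
N̂ = 21225 / 61 ≈ 348.0 → 348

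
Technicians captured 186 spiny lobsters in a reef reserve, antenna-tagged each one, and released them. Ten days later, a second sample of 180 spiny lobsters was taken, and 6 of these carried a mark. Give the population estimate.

N = 5580

The marked fraction in the recapture sample should equal the marked fraction in the population: 6/180 = 186/N.
N = (186 × 180) / 6 = 33480 / 6 = 5580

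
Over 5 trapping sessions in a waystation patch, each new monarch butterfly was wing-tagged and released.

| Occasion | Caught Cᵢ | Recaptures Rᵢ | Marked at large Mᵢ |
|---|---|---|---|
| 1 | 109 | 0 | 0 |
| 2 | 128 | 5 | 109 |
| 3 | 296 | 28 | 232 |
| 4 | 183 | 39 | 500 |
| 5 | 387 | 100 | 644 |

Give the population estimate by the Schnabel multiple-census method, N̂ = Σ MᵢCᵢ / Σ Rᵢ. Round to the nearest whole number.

N ≈ 2461

Σ MᵢCᵢ = 0·109 + 109·128 + 232·296 + 500·183 + 644·387 = 0 + 13952 + 68672 + 91500 + 249228 = 423352
Σ Rᵢ = 0 + 5 + 28 + 39 + 100 = 172
N̂ = 423352 / 172 ≈ 2461.3 → 2461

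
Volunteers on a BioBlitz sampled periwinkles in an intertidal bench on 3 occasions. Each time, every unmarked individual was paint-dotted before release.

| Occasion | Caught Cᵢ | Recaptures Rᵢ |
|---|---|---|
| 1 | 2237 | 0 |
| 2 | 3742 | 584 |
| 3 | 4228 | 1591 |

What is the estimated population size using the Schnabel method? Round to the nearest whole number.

Marked at large before each occasion: Mᵢ = Σⱼ<ᵢ (Cⱼ − Rⱼ) → M1=0, M2=2237, M3=5395
Σ MᵢCᵢ = 0·2237 + 2237·3742 + 5395·4228 = 0 + 8370854 + 22810060 = 31180914
Σ Rᵢ = 0 + 584 + 1591 = 2175
N̂ = 31180914 / 2175 ≈ 14336.1 → 14336

N ≈ 14,336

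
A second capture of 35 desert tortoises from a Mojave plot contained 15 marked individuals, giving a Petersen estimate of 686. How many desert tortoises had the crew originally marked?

M = 294

From N = M·C/R: M = N·R / C = 686·15 / 35 = 10290 / 35 = 294.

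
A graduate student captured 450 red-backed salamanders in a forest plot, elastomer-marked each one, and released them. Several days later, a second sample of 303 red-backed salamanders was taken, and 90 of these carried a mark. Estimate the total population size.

N = 1515

N = (450 × 303) / 90 = 136350 / 90 = 1515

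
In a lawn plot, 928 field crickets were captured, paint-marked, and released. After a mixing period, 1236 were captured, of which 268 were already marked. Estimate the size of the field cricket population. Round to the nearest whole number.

N = (928 × 1236) / 268 = 1147008 / 268 ≈ 4279.9 → 4280

N ≈ 4280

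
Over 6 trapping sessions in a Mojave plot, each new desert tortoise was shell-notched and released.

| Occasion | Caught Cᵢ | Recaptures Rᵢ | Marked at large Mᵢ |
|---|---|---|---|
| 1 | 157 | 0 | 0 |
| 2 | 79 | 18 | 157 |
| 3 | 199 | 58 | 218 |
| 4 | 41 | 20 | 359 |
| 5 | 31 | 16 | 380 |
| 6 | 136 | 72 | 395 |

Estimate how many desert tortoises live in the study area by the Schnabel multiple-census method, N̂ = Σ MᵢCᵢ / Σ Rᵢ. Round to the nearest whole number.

Σ MᵢCᵢ = 0·157 + 157·79 + 218·199 + 359·41 + 380·31 + 395·136 = 0 + 12403 + 43382 + 14719 + 11780 + 53720 = 136004
Σ Rᵢ = 0 + 18 + 58 + 20 + 16 + 72 = 184
N̂ = 136004 / 184 ≈ 739.2 → 739

N ≈ 739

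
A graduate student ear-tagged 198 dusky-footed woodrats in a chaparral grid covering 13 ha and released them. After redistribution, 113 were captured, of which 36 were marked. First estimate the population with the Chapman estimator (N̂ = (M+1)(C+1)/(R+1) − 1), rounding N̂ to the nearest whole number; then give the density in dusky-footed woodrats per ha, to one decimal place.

density ≈ 47.1 dusky-footed woodrats per ha

N̂ = 199·114/37 − 1 = 22686/37 − 1 ≈ 612.1 → 612
Density = N̂ / area = 612 / 13 ≈ 47.08 → 47.1 per ha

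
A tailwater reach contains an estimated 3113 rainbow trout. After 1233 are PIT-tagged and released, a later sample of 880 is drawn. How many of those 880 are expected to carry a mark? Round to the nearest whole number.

Expected recaptures E[R] = M·C / N.
E[R] = 1233 × 880 / 3113 = 1085040 / 3113 ≈ 348.6 → 349

expected recaptures ≈ 349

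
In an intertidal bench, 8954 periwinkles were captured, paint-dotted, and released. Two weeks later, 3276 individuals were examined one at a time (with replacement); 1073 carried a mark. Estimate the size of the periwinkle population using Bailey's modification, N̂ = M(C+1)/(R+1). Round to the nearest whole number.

N̂ = 8954·(3276+1)/(1073+1) = 8954·3277/1074 = 29342258/1074 ≈ 27320.5 → 27321

N ≈ 27,321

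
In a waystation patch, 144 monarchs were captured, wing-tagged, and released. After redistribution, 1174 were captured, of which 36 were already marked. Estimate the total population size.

N = 4696

The marked fraction in the recapture sample should equal the marked fraction in the population: 36/1174 = 144/N.
N = (144 × 1174) / 36 = 169056 / 36 = 4696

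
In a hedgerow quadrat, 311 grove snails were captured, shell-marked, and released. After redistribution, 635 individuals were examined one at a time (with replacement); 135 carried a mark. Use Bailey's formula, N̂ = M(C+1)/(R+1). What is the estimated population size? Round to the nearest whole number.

N̂ = 311·(635+1)/(135+1) = 311·636/136 = 197796/136 ≈ 1454.4 → 1454

N ≈ 1454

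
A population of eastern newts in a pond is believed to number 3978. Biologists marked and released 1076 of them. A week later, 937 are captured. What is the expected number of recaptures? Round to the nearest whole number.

expected recaptures ≈ 253

Expected recaptures E[R] = M·C / N.
E[R] = 1076 × 937 / 3978 = 1008212 / 3978 ≈ 253.4 → 253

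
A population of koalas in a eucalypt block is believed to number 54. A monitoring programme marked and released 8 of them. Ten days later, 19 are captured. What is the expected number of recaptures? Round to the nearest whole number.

expected recaptures ≈ 3

The marked fraction of the population is 8/54, so in a sample of 19 expect C·(M/N) marked.
E[R] = 8 × 19 / 54 = 152 / 54 ≈ 2.8 → 3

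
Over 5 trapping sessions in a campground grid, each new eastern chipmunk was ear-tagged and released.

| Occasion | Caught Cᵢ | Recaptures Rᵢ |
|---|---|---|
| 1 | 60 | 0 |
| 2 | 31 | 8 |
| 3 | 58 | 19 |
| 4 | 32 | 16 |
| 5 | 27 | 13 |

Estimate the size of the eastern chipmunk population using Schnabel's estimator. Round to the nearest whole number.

Marked at large before each occasion: Mᵢ = Σⱼ<ᵢ (Cⱼ − Rⱼ) → M1=0, M2=60, M3=83, M4=122, M5=138
Σ MᵢCᵢ = 0·60 + 60·31 + 83·58 + 122·32 + 138·27 = 0 + 1860 + 4814 + 3904 + 3726 = 14304
Σ Rᵢ = 0 + 8 + 19 + 16 + 13 = 56
N̂ = 14304 / 56 ≈ 255.4 → 255

N ≈ 255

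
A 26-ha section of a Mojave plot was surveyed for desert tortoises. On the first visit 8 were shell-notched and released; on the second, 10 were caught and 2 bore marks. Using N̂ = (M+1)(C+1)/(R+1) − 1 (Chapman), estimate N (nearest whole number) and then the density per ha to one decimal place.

N̂ = 9·11/3 − 1 = 99/3 − 1 = 32
Density = N̂ / area = 32 / 26 ≈ 1.23 → 1.2 per ha

density ≈ 1.2 desert tortoises per ha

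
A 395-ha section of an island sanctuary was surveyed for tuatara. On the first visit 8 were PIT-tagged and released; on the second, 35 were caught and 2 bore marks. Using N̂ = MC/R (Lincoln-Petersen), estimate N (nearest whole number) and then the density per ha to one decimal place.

density ≈ 0.4 tuatara per ha

N̂ = 8·35/2 = 280/2 = 140
Density = N̂ / area = 140 / 395 ≈ 0.35 → 0.4 per ha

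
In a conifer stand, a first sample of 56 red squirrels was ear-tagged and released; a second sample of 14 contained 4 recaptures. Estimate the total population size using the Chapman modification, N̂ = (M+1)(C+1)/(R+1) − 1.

N = 170

N̂ = (56+1)(14+1)/(4+1) − 1 = 57·15/5 − 1
= 855/5 − 1 = 171 − 1 = 170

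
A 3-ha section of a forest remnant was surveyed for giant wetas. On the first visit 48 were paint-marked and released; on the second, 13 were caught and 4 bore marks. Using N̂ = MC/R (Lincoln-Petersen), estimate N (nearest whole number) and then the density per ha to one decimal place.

density ≈ 52.0 giant wetas per ha

N̂ = 48·13/4 = 624/4 = 156
Density = N̂ / area = 156 / 3 = 52.0 per ha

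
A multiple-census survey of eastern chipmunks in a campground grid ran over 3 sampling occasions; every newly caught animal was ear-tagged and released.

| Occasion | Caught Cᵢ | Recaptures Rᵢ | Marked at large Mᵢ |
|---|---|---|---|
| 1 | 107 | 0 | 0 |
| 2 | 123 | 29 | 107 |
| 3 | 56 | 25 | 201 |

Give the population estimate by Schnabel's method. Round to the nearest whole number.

N ≈ 452

Σ MᵢCᵢ = 0·107 + 107·123 + 201·56 = 0 + 13161 + 11256 = 24417
Σ Rᵢ = 0 + 29 + 25 = 54
N̂ = 24417 / 54 ≈ 452.2 → 452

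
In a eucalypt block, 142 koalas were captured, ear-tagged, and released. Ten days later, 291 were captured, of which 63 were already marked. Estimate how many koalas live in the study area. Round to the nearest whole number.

N ≈ 656

N = (142 × 291) / 63 = 41322 / 63 ≈ 655.9 → 656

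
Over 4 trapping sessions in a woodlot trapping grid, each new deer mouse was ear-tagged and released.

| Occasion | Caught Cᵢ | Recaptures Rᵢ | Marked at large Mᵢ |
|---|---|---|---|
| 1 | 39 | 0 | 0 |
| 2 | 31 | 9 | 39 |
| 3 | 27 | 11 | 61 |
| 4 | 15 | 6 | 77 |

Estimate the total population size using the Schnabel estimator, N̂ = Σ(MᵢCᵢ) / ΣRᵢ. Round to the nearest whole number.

Σ MᵢCᵢ = 0·39 + 39·31 + 61·27 + 77·15 = 0 + 1209 + 1647 + 1155 = 4011
Σ Rᵢ = 0 + 9 + 11 + 6 = 26
N̂ = 4011 / 26 ≈ 154.3 → 154

N ≈ 154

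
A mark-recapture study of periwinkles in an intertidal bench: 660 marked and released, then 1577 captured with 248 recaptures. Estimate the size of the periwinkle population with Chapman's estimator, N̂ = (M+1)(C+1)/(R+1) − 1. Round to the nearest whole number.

N̂ = (660+1)(1577+1)/(248+1) − 1 = 661·1578/249 − 1
= 1043058/249 − 1 ≈ 4189.0 − 1 ≈ 4188.0 → 4188

N ≈ 4188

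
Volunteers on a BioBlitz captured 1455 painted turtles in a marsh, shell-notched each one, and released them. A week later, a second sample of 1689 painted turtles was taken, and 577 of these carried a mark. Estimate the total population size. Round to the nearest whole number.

N ≈ 4259

If marked individuals mix randomly, R/C ≈ M/N, giving N ≈ M·C/R.
N = (1455 × 1689) / 577 = 2457495 / 577 ≈ 4259.1 → 4259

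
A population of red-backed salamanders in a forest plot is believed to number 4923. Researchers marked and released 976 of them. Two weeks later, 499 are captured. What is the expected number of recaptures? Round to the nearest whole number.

expected recaptures ≈ 99

Expected recaptures E[R] = M·C / N.
E[R] = 976 × 499 / 4923 = 487024 / 4923 ≈ 98.9 → 99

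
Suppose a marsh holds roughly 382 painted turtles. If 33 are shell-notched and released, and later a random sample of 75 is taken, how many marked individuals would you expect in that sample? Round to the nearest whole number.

Expected recaptures E[R] = M·C / N.
E[R] = 33 × 75 / 382 = 2475 / 382 ≈ 6.48 → 6

expected recaptures ≈ 6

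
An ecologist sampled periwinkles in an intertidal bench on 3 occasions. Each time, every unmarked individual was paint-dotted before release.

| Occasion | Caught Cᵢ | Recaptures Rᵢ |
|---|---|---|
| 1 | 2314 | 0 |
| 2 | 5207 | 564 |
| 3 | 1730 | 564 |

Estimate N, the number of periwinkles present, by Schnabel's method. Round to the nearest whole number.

N ≈ 21,352

Marked at large before each occasion: Mᵢ = Σⱼ<ᵢ (Cⱼ − Rⱼ) → M1=0, M2=2314, M3=6957
Σ MᵢCᵢ = 0·2314 + 2314·5207 + 6957·1730 = 0 + 12048998 + 12035610 = 24084608
Σ Rᵢ = 0 + 564 + 564 = 1128
N̂ = 24084608 / 1128 ≈ 21351.6 → 21352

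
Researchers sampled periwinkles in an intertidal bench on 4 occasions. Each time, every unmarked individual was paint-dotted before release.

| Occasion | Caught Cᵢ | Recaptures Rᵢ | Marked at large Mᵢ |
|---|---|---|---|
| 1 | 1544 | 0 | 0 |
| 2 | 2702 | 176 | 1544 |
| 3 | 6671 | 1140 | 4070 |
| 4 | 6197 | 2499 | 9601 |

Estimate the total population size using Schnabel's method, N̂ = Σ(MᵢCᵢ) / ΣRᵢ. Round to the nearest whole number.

N ≈ 23,806

Σ MᵢCᵢ = 0·1544 + 1544·2702 + 4070·6671 + 9601·6197 = 0 + 4171888 + 27150970 + 59497397 = 90820255
Σ Rᵢ = 0 + 176 + 1140 + 2499 = 3815
N̂ = 90820255 / 3815 ≈ 23806.1 → 23806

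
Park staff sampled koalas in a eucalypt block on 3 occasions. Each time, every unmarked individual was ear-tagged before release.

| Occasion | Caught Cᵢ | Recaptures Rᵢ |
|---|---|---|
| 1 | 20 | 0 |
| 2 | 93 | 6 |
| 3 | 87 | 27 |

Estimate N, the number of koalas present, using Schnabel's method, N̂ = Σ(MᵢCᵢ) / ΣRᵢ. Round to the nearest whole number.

Marked at large before each occasion: Mᵢ = Σⱼ<ᵢ (Cⱼ − Rⱼ) → M1=0, M2=20, M3=107
Σ MᵢCᵢ = 0·20 + 20·93 + 107·87 = 0 + 1860 + 9309 = 11169
Σ Rᵢ = 0 + 6 + 27 = 33
N̂ = 11169 / 33 ≈ 338.45 → 338

N ≈ 338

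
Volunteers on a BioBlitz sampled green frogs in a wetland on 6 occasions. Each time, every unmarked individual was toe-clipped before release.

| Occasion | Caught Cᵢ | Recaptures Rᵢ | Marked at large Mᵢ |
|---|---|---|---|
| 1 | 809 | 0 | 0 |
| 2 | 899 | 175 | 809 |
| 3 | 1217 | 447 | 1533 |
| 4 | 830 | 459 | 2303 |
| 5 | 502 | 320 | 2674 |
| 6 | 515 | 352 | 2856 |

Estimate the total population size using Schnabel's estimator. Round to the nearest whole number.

Σ MᵢCᵢ = 0·809 + 809·899 + 1533·1217 + 2303·830 + 2674·502 + 2856·515 = 0 + 727291 + 1865661 + 1911490 + 1342348 + 1470840 = 7317630
Σ Rᵢ = 0 + 175 + 447 + 459 + 320 + 352 = 1753
N̂ = 7317630 / 1753 ≈ 4174.3 → 4174

N ≈ 4174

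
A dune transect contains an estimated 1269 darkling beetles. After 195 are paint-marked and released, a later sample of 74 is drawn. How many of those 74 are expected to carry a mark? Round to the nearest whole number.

expected recaptures ≈ 11

The marked fraction of the population is 195/1269, so in a sample of 74 expect C·(M/N) marked.
E[R] = 195 × 74 / 1269 = 14430 / 1269 ≈ 11.4 → 11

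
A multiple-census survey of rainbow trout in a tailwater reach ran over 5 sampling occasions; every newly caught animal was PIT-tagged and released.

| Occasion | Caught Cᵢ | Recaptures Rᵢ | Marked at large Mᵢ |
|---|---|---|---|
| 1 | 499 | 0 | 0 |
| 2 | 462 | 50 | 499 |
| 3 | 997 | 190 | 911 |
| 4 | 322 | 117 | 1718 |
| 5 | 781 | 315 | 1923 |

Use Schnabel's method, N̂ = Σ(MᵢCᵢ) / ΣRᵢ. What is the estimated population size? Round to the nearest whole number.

Σ MᵢCᵢ = 0·499 + 499·462 + 911·997 + 1718·322 + 1923·781 = 0 + 230538 + 908267 + 553196 + 1501863 = 3193864
Σ Rᵢ = 0 + 50 + 190 + 117 + 315 = 672
N̂ = 3193864 / 672 ≈ 4752.8 → 4753

N ≈ 4753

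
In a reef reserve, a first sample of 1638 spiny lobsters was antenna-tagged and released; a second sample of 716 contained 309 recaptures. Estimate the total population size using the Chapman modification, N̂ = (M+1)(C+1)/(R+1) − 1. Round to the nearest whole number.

N̂ = (1638+1)(716+1)/(309+1) − 1 = 1639·717/310 − 1
= 1175163/310 − 1 ≈ 3790.8 − 1 ≈ 3789.8 → 3790

N ≈ 3790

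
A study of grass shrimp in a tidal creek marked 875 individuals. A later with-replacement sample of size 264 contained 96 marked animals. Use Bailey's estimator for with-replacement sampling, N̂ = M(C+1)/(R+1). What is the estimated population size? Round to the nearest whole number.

N ≈ 2390

N̂ = 875·(264+1)/(96+1) = 875·265/97 = 231875/97 ≈ 2390.46 → 2390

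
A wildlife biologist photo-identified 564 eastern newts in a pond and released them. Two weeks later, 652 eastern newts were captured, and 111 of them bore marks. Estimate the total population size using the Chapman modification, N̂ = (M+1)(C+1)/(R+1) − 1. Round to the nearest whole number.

N ≈ 3293

N̂ = (564+1)(652+1)/(111+1) − 1 = 565·653/112 − 1
= 368945/112 − 1 ≈ 3294.2 − 1 ≈ 3293.2 → 3293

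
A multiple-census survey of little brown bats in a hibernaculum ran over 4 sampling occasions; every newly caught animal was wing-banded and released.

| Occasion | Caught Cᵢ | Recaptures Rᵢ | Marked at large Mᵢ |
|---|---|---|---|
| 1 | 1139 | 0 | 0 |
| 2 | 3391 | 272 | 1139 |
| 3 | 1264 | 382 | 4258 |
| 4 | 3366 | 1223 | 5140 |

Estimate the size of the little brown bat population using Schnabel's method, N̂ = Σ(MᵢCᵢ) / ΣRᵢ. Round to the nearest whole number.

N ≈ 14,143

Σ MᵢCᵢ = 0·1139 + 1139·3391 + 4258·1264 + 5140·3366 = 0 + 3862349 + 5382112 + 17301240 = 26545701
Σ Rᵢ = 0 + 272 + 382 + 1223 = 1877
N̂ = 26545701 / 1877 ≈ 14142.6 → 14143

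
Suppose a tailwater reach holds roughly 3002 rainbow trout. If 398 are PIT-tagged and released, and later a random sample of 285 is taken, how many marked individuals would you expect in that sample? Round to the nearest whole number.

The marked fraction of the population is 398/3002, so in a sample of 285 expect C·(M/N) marked.
E[R] = 398 × 285 / 3002 = 113430 / 3002 ≈ 37.8 → 38

expected recaptures ≈ 38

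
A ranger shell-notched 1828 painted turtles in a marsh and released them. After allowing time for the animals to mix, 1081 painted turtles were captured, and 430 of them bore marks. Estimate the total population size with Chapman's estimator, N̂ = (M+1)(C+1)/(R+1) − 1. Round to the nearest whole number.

N ≈ 4591

N̂ = (1828+1)(1081+1)/(430+1) − 1 = 1829·1082/431 − 1
= 1978978/431 − 1 ≈ 4591.6 − 1 ≈ 4590.6 → 4591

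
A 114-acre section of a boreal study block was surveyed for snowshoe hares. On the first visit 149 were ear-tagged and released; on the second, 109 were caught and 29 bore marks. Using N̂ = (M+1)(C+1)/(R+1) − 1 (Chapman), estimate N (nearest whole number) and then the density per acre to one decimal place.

density ≈ 4.8 snowshoe hares per acre

N̂ = 150·110/30 − 1 = 16500/30 − 1 = 549
Density = N̂ / area = 549 / 114 ≈ 4.82 → 4.8 per acre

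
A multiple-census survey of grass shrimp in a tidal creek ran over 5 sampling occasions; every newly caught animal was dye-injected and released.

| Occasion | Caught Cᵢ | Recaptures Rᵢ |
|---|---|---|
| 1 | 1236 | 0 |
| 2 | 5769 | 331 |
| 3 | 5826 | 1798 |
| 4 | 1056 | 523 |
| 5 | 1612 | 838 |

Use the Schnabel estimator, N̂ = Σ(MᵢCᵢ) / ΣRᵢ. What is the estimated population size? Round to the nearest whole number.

Marked at large before each occasion: Mᵢ = Σⱼ<ᵢ (Cⱼ − Rⱼ) → M1=0, M2=1236, M3=6674, M4=10702, M5=11235
Σ MᵢCᵢ = 0·1236 + 1236·5769 + 6674·5826 + 10702·1056 + 11235·1612 = 0 + 7130484 + 38882724 + 11301312 + 18110820 = 75425340
Σ Rᵢ = 0 + 331 + 1798 + 523 + 838 = 3490
N̂ = 75425340 / 3490 ≈ 21611.8 → 21612

N ≈ 21,612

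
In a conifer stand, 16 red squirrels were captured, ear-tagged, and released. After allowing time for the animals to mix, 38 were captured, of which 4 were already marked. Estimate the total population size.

Lincoln-Petersen assumes M/N = R/C, so N = M·C / R.
N = (16 × 38) / 4 = 608 / 4 = 152

N = 152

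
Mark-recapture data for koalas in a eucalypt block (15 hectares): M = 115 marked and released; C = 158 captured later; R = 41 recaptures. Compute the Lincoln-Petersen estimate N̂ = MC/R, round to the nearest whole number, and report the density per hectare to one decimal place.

N̂ = 115·158/41 = 18170/41 ≈ 443.2 → 443
Density = N̂ / area = 443 / 15 ≈ 29.53 → 29.5 per hectare

density ≈ 29.5 koalas per hectare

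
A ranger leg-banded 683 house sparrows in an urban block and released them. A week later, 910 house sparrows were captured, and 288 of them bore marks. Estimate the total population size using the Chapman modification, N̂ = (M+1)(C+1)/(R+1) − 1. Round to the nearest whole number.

N̂ = (683+1)(910+1)/(288+1) − 1 = 684·911/289 − 1
= 623124/289 − 1 ≈ 2156.1 − 1 ≈ 2155.1 → 2155

N ≈ 2155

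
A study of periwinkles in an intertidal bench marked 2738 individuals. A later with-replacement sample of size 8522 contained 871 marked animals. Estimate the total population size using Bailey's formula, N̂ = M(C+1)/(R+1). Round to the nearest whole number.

N ≈ 26,761

N̂ = 2738·(8522+1)/(871+1) = 2738·8523/872 = 23335974/872 ≈ 26761.4 → 26761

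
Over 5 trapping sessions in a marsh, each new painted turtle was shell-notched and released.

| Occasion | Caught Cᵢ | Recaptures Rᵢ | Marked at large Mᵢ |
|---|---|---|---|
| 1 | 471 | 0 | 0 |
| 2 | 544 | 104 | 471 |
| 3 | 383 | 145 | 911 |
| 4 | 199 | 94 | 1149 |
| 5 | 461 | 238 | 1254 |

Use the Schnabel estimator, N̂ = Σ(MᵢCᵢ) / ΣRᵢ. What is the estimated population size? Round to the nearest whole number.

N ≈ 2430

Σ MᵢCᵢ = 0·471 + 471·544 + 911·383 + 1149·199 + 1254·461 = 0 + 256224 + 348913 + 228651 + 578094 = 1411882
Σ Rᵢ = 0 + 104 + 145 + 94 + 238 = 581
N̂ = 1411882 / 581 ≈ 2430.1 → 2430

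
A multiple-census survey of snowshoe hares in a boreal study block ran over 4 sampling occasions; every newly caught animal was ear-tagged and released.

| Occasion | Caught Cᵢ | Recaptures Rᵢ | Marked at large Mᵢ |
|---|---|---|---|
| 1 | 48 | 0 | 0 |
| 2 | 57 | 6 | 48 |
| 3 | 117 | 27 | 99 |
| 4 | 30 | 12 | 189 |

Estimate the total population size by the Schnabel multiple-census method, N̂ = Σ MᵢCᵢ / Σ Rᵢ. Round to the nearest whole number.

N ≈ 444

Σ MᵢCᵢ = 0·48 + 48·57 + 99·117 + 189·30 = 0 + 2736 + 11583 + 5670 = 19989
Σ Rᵢ = 0 + 6 + 27 + 12 = 45
N̂ = 19989 / 45 ≈ 444.2 → 444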